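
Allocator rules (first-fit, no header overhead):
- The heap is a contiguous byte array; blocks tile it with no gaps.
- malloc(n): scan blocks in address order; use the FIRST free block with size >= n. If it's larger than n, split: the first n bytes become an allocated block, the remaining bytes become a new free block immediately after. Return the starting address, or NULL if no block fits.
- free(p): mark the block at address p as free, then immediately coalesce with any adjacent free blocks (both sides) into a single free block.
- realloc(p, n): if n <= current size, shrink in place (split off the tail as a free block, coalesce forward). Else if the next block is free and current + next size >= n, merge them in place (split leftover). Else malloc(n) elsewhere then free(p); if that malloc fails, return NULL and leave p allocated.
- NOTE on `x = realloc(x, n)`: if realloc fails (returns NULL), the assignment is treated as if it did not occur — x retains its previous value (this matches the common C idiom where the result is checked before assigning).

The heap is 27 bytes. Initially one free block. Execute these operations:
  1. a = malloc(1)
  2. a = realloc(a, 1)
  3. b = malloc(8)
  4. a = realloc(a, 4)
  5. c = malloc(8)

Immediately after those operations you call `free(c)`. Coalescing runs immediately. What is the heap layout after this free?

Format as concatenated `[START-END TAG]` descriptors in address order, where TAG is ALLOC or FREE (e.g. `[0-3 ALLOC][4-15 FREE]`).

Op 1: a = malloc(1) -> a = 0; heap: [0-0 ALLOC][1-26 FREE]
Op 2: a = realloc(a, 1) -> a = 0; heap: [0-0 ALLOC][1-26 FREE]
Op 3: b = malloc(8) -> b = 1; heap: [0-0 ALLOC][1-8 ALLOC][9-26 FREE]
Op 4: a = realloc(a, 4) -> a = 9; heap: [0-0 FREE][1-8 ALLOC][9-12 ALLOC][13-26 FREE]
Op 5: c = malloc(8) -> c = 13; heap: [0-0 FREE][1-8 ALLOC][9-12 ALLOC][13-20 ALLOC][21-26 FREE]
free(c): c = 13 -> block [13-20 ALLOC]; mark free, coalesce with adjacent free neighbors -> [0-0 FREE][1-8 ALLOC][9-12 ALLOC][13-26 FREE]

Answer: [0-0 FREE][1-8 ALLOC][9-12 ALLOC][13-26 FREE]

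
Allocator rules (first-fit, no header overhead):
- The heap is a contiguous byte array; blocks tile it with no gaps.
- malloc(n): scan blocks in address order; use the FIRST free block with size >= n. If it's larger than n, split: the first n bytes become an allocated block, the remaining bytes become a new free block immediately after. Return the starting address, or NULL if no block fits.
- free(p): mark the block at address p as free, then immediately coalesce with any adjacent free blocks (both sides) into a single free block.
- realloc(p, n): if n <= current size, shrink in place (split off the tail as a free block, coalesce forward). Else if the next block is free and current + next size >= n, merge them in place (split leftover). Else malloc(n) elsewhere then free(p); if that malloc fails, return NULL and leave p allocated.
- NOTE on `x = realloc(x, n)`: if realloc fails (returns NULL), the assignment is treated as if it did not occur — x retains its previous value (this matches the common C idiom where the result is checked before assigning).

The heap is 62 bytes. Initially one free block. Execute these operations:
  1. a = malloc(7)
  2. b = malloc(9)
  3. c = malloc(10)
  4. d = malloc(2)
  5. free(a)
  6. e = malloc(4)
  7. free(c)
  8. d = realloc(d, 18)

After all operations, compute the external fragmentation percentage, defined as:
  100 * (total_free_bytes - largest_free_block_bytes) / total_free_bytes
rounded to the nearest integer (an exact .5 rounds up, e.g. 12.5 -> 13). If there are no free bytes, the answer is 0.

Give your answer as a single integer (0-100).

Answer: 42

Derivation:
Op 1: a = malloc(7) -> a = 0; heap: [0-6 ALLOC][7-61 FREE]
Op 2: b = malloc(9) -> b = 7; heap: [0-6 ALLOC][7-15 ALLOC][16-61 FREE]
Op 3: c = malloc(10) -> c = 16; heap: [0-6 ALLOC][7-15 ALLOC][16-25 ALLOC][26-61 FREE]
Op 4: d = malloc(2) -> d = 26; heap: [0-6 ALLOC][7-15 ALLOC][16-25 ALLOC][26-27 ALLOC][28-61 FREE]
Op 5: free(a) -> (freed a); heap: [0-6 FREE][7-15 ALLOC][16-25 ALLOC][26-27 ALLOC][28-61 FREE]
Op 6: e = malloc(4) -> e = 0; heap: [0-3 ALLOC][4-6 FREE][7-15 ALLOC][16-25 ALLOC][26-27 ALLOC][28-61 FREE]
Op 7: free(c) -> (freed c); heap: [0-3 ALLOC][4-6 FREE][7-15 ALLOC][16-25 FREE][26-27 ALLOC][28-61 FREE]
Op 8: d = realloc(d, 18) -> d = 26; heap: [0-3 ALLOC][4-6 FREE][7-15 ALLOC][16-25 FREE][26-43 ALLOC][44-61 FREE]
Free blocks: [3 10 18] total_free=31 largest=18 -> 100*(31-18)/31 = 1300/31 ≈ 41.935 -> rounds to 42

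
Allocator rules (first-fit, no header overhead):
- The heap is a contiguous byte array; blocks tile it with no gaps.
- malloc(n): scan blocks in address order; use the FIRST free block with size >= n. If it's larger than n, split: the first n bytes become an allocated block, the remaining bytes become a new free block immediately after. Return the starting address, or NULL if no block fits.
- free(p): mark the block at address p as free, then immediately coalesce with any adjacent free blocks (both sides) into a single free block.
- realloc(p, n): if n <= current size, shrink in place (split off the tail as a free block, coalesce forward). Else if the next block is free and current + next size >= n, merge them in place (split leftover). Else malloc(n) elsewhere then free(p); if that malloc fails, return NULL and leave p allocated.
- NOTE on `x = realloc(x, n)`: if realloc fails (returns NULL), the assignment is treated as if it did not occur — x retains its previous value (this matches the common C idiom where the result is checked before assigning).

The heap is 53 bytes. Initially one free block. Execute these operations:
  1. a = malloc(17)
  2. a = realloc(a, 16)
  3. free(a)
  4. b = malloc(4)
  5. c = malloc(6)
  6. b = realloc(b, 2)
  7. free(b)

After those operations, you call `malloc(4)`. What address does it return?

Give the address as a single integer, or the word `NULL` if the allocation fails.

Answer: 0

Derivation:
Op 1: a = malloc(17) -> a = 0; heap: [0-16 ALLOC][17-52 FREE]
Op 2: a = realloc(a, 16) -> a = 0; heap: [0-15 ALLOC][16-52 FREE]
Op 3: free(a) -> (freed a); heap: [0-52 FREE]
Op 4: b = malloc(4) -> b = 0; heap: [0-3 ALLOC][4-52 FREE]
Op 5: c = malloc(6) -> c = 4; heap: [0-3 ALLOC][4-9 ALLOC][10-52 FREE]
Op 6: b = realloc(b, 2) -> b = 0; heap: [0-1 ALLOC][2-3 FREE][4-9 ALLOC][10-52 FREE]
Op 7: free(b) -> (freed b); heap: [0-3 FREE][4-9 ALLOC][10-52 FREE]
malloc(4): first-fit scan over [0-3 FREE][4-9 ALLOC][10-52 FREE] -> 0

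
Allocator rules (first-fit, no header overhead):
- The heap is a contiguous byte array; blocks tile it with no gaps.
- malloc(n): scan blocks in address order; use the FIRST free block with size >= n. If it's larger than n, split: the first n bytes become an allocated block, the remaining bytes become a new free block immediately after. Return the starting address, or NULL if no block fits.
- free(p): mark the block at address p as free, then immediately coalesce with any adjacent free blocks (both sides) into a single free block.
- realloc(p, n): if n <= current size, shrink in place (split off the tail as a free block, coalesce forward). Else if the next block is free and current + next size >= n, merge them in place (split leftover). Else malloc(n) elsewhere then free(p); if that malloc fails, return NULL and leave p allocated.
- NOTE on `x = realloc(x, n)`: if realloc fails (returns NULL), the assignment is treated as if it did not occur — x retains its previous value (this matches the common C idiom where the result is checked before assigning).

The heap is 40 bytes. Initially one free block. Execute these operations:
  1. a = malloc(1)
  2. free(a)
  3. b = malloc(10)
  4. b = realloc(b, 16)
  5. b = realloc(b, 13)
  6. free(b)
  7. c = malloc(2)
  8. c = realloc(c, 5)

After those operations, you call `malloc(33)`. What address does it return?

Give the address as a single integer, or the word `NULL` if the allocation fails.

Answer: 5

Derivation:
Op 1: a = malloc(1) -> a = 0; heap: [0-0 ALLOC][1-39 FREE]
Op 2: free(a) -> (freed a); heap: [0-39 FREE]
Op 3: b = malloc(10) -> b = 0; heap: [0-9 ALLOC][10-39 FREE]
Op 4: b = realloc(b, 16) -> b = 0; heap: [0-15 ALLOC][16-39 FREE]
Op 5: b = realloc(b, 13) -> b = 0; heap: [0-12 ALLOC][13-39 FREE]
Op 6: free(b) -> (freed b); heap: [0-39 FREE]
Op 7: c = malloc(2) -> c = 0; heap: [0-1 ALLOC][2-39 FREE]
Op 8: c = realloc(c, 5) -> c = 0; heap: [0-4 ALLOC][5-39 FREE]
malloc(33): first-fit scan over [0-4 ALLOC][5-39 FREE] -> 5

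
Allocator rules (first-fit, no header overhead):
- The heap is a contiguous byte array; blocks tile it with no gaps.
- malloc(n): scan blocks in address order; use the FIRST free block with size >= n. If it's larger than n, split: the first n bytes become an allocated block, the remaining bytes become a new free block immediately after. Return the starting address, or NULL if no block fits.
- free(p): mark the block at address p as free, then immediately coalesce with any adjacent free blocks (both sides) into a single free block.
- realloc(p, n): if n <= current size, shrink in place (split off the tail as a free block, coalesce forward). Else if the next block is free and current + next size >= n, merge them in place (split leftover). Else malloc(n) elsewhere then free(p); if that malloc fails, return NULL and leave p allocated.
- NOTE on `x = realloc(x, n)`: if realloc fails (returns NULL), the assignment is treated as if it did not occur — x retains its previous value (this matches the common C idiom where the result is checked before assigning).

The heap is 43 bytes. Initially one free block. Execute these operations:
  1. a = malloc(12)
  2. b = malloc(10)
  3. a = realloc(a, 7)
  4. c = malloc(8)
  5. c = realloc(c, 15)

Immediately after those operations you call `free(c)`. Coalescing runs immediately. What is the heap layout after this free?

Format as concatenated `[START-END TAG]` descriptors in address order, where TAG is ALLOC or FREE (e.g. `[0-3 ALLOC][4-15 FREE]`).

Answer: [0-6 ALLOC][7-11 FREE][12-21 ALLOC][22-42 FREE]

Derivation:
Op 1: a = malloc(12) -> a = 0; heap: [0-11 ALLOC][12-42 FREE]
Op 2: b = malloc(10) -> b = 12; heap: [0-11 ALLOC][12-21 ALLOC][22-42 FREE]
Op 3: a = realloc(a, 7) -> a = 0; heap: [0-6 ALLOC][7-11 FREE][12-21 ALLOC][22-42 FREE]
Op 4: c = malloc(8) -> c = 22; heap: [0-6 ALLOC][7-11 FREE][12-21 ALLOC][22-29 ALLOC][30-42 FREE]
Op 5: c = realloc(c, 15) -> c = 22; heap: [0-6 ALLOC][7-11 FREE][12-21 ALLOC][22-36 ALLOC][37-42 FREE]
free(c): c = 22 -> block [22-36 ALLOC]; mark free, coalesce with adjacent free neighbors -> [0-6 ALLOC][7-11 FREE][12-21 ALLOC][22-42 FREE]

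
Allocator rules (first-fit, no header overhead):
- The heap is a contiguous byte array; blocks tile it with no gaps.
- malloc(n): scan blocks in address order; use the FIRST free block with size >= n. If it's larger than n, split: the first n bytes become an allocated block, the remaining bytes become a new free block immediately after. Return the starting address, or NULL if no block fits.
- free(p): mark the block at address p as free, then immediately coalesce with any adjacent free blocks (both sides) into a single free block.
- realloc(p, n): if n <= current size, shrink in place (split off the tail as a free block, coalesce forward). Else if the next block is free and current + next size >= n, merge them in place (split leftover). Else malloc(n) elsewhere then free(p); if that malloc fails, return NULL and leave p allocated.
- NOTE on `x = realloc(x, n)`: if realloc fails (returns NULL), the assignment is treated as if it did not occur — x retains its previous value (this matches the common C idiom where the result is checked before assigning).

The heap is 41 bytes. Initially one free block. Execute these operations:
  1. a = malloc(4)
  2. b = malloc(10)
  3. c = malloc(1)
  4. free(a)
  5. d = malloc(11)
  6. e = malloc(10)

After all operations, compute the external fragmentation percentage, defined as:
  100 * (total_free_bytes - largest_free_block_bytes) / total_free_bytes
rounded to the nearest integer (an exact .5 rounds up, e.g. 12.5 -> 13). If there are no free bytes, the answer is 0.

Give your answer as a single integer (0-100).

Answer: 44

Derivation:
Op 1: a = malloc(4) -> a = 0; heap: [0-3 ALLOC][4-40 FREE]
Op 2: b = malloc(10) -> b = 4; heap: [0-3 ALLOC][4-13 ALLOC][14-40 FREE]
Op 3: c = malloc(1) -> c = 14; heap: [0-3 ALLOC][4-13 ALLOC][14-14 ALLOC][15-40 FREE]
Op 4: free(a) -> (freed a); heap: [0-3 FREE][4-13 ALLOC][14-14 ALLOC][15-40 FREE]
Op 5: d = malloc(11) -> d = 15; heap: [0-3 FREE][4-13 ALLOC][14-14 ALLOC][15-25 ALLOC][26-40 FREE]
Op 6: e = malloc(10) -> e = 26; heap: [0-3 FREE][4-13 ALLOC][14-14 ALLOC][15-25 ALLOC][26-35 ALLOC][36-40 FREE]
Free blocks: [4 5] total_free=9 largest=5 -> 100*(9-5)/9 = 400/9 ≈ 44.444 -> rounds to 44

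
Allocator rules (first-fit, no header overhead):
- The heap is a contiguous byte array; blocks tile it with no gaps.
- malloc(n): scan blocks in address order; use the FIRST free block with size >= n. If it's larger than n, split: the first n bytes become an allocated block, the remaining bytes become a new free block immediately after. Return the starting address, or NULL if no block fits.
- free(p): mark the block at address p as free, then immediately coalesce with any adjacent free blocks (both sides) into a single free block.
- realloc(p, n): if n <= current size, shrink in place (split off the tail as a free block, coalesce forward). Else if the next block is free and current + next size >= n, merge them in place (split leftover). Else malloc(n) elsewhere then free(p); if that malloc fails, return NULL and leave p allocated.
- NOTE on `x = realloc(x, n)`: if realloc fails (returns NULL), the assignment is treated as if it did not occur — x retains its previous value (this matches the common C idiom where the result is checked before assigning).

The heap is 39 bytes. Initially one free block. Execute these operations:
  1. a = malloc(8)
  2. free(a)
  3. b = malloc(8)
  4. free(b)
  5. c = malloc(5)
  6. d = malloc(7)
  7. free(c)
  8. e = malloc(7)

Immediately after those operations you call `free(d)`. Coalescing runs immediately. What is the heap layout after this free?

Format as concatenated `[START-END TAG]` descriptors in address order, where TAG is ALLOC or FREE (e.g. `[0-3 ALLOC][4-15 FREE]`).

Op 1: a = malloc(8) -> a = 0; heap: [0-7 ALLOC][8-38 FREE]
Op 2: free(a) -> (freed a); heap: [0-38 FREE]
Op 3: b = malloc(8) -> b = 0; heap: [0-7 ALLOC][8-38 FREE]
Op 4: free(b) -> (freed b); heap: [0-38 FREE]
Op 5: c = malloc(5) -> c = 0; heap: [0-4 ALLOC][5-38 FREE]
Op 6: d = malloc(7) -> d = 5; heap: [0-4 ALLOC][5-11 ALLOC][12-38 FREE]
Op 7: free(c) -> (freed c); heap: [0-4 FREE][5-11 ALLOC][12-38 FREE]
Op 8: e = malloc(7) -> e = 12; heap: [0-4 FREE][5-11 ALLOC][12-18 ALLOC][19-38 FREE]
free(d): d = 5 -> block [5-11 ALLOC]; mark free, coalesce with adjacent free neighbors -> [0-11 FREE][12-18 ALLOC][19-38 FREE]

Answer: [0-11 FREE][12-18 ALLOC][19-38 FREE]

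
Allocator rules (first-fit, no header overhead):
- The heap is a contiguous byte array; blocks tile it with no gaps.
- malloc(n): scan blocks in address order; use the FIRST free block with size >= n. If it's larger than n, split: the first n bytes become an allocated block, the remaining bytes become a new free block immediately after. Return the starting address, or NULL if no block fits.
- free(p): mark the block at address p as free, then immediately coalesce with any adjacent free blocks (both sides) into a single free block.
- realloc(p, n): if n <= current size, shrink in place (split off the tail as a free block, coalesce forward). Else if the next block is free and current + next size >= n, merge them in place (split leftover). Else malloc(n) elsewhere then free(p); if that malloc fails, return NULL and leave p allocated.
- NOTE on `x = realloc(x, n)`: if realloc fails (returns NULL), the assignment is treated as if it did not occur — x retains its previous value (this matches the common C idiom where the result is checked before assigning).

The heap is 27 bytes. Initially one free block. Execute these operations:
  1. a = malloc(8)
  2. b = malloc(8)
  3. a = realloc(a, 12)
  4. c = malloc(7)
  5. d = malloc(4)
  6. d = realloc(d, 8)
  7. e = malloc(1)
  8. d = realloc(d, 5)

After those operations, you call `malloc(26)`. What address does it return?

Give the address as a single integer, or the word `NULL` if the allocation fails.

Op 1: a = malloc(8) -> a = 0; heap: [0-7 ALLOC][8-26 FREE]
Op 2: b = malloc(8) -> b = 8; heap: [0-7 ALLOC][8-15 ALLOC][16-26 FREE]
Op 3: a = realloc(a, 12) -> NULL (a unchanged); heap: [0-7 ALLOC][8-15 ALLOC][16-26 FREE]
Op 4: c = malloc(7) -> c = 16; heap: [0-7 ALLOC][8-15 ALLOC][16-22 ALLOC][23-26 FREE]
Op 5: d = malloc(4) -> d = 23; heap: [0-7 ALLOC][8-15 ALLOC][16-22 ALLOC][23-26 ALLOC]
Op 6: d = realloc(d, 8) -> NULL (d unchanged); heap: [0-7 ALLOC][8-15 ALLOC][16-22 ALLOC][23-26 ALLOC]
Op 7: e = malloc(1) -> e = NULL; heap: [0-7 ALLOC][8-15 ALLOC][16-22 ALLOC][23-26 ALLOC]
Op 8: d = realloc(d, 5) -> NULL (d unchanged); heap: [0-7 ALLOC][8-15 ALLOC][16-22 ALLOC][23-26 ALLOC]
malloc(26): first-fit scan over [0-7 ALLOC][8-15 ALLOC][16-22 ALLOC][23-26 ALLOC] -> NULL

Answer: NULL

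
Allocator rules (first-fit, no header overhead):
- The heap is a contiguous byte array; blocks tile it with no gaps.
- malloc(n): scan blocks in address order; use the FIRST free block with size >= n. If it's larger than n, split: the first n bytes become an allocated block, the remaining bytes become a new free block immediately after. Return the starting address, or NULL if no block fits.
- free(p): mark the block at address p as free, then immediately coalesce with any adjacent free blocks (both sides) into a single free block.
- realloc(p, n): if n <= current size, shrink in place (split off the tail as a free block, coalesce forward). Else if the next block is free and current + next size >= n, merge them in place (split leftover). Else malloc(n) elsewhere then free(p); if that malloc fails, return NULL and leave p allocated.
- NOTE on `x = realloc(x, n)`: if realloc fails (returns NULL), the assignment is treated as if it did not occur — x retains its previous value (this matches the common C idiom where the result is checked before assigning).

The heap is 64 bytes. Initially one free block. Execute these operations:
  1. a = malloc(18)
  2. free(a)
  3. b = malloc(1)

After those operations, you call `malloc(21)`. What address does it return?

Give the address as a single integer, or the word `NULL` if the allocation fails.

Answer: 1

Derivation:
Op 1: a = malloc(18) -> a = 0; heap: [0-17 ALLOC][18-63 FREE]
Op 2: free(a) -> (freed a); heap: [0-63 FREE]
Op 3: b = malloc(1) -> b = 0; heap: [0-0 ALLOC][1-63 FREE]
malloc(21): first-fit scan over [0-0 ALLOC][1-63 FREE] -> 1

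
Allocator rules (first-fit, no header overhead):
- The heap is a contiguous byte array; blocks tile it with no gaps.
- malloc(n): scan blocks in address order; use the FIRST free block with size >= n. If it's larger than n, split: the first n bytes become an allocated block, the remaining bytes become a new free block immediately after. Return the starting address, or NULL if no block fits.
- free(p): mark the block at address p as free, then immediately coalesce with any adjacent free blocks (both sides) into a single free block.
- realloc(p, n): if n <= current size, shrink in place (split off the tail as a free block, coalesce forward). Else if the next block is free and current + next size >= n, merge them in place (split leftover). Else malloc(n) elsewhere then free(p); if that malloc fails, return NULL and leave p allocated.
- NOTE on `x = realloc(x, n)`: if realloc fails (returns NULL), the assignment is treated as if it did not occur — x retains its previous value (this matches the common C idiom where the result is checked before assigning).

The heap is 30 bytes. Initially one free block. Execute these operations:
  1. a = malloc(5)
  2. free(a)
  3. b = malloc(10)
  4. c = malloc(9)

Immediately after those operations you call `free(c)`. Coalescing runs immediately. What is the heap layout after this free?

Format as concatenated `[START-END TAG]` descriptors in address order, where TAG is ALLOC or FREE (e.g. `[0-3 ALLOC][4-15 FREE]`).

Answer: [0-9 ALLOC][10-29 FREE]

Derivation:
Op 1: a = malloc(5) -> a = 0; heap: [0-4 ALLOC][5-29 FREE]
Op 2: free(a) -> (freed a); heap: [0-29 FREE]
Op 3: b = malloc(10) -> b = 0; heap: [0-9 ALLOC][10-29 FREE]
Op 4: c = malloc(9) -> c = 10; heap: [0-9 ALLOC][10-18 ALLOC][19-29 FREE]
free(c): c = 10 -> block [10-18 ALLOC]; mark free, coalesce with adjacent free neighbors -> [0-9 ALLOC][10-29 FREE]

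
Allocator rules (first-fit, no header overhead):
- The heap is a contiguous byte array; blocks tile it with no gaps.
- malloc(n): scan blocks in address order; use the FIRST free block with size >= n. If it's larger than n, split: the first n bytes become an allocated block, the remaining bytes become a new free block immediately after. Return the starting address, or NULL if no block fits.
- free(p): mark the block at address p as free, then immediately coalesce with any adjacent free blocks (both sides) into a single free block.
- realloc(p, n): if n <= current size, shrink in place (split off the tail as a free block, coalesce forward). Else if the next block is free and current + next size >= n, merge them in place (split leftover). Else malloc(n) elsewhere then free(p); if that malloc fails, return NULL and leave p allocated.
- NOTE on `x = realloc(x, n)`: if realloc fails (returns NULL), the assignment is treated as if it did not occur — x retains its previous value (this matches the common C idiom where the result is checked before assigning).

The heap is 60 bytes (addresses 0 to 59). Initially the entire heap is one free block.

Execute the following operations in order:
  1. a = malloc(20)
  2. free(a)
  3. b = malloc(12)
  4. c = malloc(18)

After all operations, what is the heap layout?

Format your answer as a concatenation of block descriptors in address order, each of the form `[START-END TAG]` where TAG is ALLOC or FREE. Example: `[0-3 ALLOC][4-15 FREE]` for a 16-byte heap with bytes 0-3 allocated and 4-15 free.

Op 1: a = malloc(20) -> a = 0; heap: [0-19 ALLOC][20-59 FREE]
Op 2: free(a) -> (freed a); heap: [0-59 FREE]
Op 3: b = malloc(12) -> b = 0; heap: [0-11 ALLOC][12-59 FREE]
Op 4: c = malloc(18) -> c = 12; heap: [0-11 ALLOC][12-29 ALLOC][30-59 FREE]

Answer: [0-11 ALLOC][12-29 ALLOC][30-59 FREE]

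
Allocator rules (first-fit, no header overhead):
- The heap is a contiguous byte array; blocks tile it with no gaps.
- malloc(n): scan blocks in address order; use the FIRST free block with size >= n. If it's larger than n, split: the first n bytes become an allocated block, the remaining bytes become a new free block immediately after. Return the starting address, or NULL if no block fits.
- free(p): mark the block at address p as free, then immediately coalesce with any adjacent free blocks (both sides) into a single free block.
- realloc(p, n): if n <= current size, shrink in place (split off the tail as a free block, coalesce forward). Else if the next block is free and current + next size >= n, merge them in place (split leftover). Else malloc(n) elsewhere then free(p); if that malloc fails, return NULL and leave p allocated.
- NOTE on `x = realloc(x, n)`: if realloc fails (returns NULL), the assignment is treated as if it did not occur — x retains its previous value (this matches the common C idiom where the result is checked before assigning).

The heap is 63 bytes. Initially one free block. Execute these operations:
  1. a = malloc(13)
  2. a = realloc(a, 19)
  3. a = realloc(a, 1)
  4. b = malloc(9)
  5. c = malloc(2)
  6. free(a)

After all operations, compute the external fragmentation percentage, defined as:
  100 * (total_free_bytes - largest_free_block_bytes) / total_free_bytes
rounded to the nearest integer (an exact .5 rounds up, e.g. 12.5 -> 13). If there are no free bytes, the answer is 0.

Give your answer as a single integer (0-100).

Op 1: a = malloc(13) -> a = 0; heap: [0-12 ALLOC][13-62 FREE]
Op 2: a = realloc(a, 19) -> a = 0; heap: [0-18 ALLOC][19-62 FREE]
Op 3: a = realloc(a, 1) -> a = 0; heap: [0-0 ALLOC][1-62 FREE]
Op 4: b = malloc(9) -> b = 1; heap: [0-0 ALLOC][1-9 ALLOC][10-62 FREE]
Op 5: c = malloc(2) -> c = 10; heap: [0-0 ALLOC][1-9 ALLOC][10-11 ALLOC][12-62 FREE]
Op 6: free(a) -> (freed a); heap: [0-0 FREE][1-9 ALLOC][10-11 ALLOC][12-62 FREE]
Free blocks: [1 51] total_free=52 largest=51 -> 100*(52-51)/52 = 100/52 ≈ 1.923 -> rounds to 2

Answer: 2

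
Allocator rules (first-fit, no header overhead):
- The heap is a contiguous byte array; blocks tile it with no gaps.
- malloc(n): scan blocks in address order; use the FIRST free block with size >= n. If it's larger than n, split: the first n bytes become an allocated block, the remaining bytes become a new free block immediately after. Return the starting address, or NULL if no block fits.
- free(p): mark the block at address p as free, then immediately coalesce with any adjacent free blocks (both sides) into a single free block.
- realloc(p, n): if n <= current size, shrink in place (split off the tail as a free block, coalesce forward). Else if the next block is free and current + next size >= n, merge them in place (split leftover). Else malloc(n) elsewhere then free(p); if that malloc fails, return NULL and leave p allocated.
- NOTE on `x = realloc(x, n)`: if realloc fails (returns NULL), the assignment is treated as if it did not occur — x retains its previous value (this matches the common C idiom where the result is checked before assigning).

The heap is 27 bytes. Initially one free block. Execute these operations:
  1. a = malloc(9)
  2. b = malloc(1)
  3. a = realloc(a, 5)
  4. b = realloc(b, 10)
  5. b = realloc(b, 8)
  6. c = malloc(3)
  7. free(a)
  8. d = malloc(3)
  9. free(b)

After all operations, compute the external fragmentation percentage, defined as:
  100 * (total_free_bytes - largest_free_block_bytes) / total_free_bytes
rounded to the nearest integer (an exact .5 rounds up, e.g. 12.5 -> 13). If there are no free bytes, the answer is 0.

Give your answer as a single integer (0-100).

Answer: 10

Derivation:
Op 1: a = malloc(9) -> a = 0; heap: [0-8 ALLOC][9-26 FREE]
Op 2: b = malloc(1) -> b = 9; heap: [0-8 ALLOC][9-9 ALLOC][10-26 FREE]
Op 3: a = realloc(a, 5) -> a = 0; heap: [0-4 ALLOC][5-8 FREE][9-9 ALLOC][10-26 FREE]
Op 4: b = realloc(b, 10) -> b = 9; heap: [0-4 ALLOC][5-8 FREE][9-18 ALLOC][19-26 FREE]
Op 5: b = realloc(b, 8) -> b = 9; heap: [0-4 ALLOC][5-8 FREE][9-16 ALLOC][17-26 FREE]
Op 6: c = malloc(3) -> c = 5; heap: [0-4 ALLOC][5-7 ALLOC][8-8 FREE][9-16 ALLOC][17-26 FREE]
Op 7: free(a) -> (freed a); heap: [0-4 FREE][5-7 ALLOC][8-8 FREE][9-16 ALLOC][17-26 FREE]
Op 8: d = malloc(3) -> d = 0; heap: [0-2 ALLOC][3-4 FREE][5-7 ALLOC][8-8 FREE][9-16 ALLOC][17-26 FREE]
Op 9: free(b) -> (freed b); heap: [0-2 ALLOC][3-4 FREE][5-7 ALLOC][8-26 FREE]
Free blocks: [2 19] total_free=21 largest=19 -> 100*(21-19)/21 = 200/21 ≈ 9.524 -> rounds to 10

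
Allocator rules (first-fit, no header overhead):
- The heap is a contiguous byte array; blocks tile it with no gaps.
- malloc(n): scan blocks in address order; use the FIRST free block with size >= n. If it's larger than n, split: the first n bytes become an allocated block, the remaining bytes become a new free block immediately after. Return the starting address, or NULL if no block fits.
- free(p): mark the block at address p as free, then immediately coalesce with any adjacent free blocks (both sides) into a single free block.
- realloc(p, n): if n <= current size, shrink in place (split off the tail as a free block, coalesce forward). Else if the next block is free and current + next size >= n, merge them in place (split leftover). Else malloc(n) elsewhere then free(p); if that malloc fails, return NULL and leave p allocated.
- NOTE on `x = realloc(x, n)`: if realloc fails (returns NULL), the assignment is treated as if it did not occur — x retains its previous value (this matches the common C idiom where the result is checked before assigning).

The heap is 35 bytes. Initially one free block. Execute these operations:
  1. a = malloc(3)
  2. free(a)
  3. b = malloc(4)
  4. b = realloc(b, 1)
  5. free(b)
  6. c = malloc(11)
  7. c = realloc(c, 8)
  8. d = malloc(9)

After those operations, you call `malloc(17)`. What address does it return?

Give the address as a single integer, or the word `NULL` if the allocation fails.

Answer: 17

Derivation:
Op 1: a = malloc(3) -> a = 0; heap: [0-2 ALLOC][3-34 FREE]
Op 2: free(a) -> (freed a); heap: [0-34 FREE]
Op 3: b = malloc(4) -> b = 0; heap: [0-3 ALLOC][4-34 FREE]
Op 4: b = realloc(b, 1) -> b = 0; heap: [0-0 ALLOC][1-34 FREE]
Op 5: free(b) -> (freed b); heap: [0-34 FREE]
Op 6: c = malloc(11) -> c = 0; heap: [0-10 ALLOC][11-34 FREE]
Op 7: c = realloc(c, 8) -> c = 0; heap: [0-7 ALLOC][8-34 FREE]
Op 8: d = malloc(9) -> d = 8; heap: [0-7 ALLOC][8-16 ALLOC][17-34 FREE]
malloc(17): first-fit scan over [0-7 ALLOC][8-16 ALLOC][17-34 FREE] -> 17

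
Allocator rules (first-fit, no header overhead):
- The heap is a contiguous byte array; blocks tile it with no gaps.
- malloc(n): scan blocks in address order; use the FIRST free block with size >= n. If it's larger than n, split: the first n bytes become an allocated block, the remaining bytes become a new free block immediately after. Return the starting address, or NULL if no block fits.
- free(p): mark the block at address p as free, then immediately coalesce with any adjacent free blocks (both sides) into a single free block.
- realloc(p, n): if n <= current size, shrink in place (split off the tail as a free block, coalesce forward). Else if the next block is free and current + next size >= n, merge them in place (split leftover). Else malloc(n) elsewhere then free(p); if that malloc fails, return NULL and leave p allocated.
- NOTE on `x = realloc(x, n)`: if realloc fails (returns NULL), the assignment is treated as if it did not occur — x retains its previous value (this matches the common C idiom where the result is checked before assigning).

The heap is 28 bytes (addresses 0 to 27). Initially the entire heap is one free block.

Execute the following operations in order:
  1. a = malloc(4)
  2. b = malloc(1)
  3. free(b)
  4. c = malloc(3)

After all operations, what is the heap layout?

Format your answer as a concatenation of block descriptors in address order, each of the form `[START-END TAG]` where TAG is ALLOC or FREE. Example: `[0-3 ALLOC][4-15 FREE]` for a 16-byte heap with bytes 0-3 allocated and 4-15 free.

Op 1: a = malloc(4) -> a = 0; heap: [0-3 ALLOC][4-27 FREE]
Op 2: b = malloc(1) -> b = 4; heap: [0-3 ALLOC][4-4 ALLOC][5-27 FREE]
Op 3: free(b) -> (freed b); heap: [0-3 ALLOC][4-27 FREE]
Op 4: c = malloc(3) -> c = 4; heap: [0-3 ALLOC][4-6 ALLOC][7-27 FREE]

Answer: [0-3 ALLOC][4-6 ALLOC][7-27 FREE]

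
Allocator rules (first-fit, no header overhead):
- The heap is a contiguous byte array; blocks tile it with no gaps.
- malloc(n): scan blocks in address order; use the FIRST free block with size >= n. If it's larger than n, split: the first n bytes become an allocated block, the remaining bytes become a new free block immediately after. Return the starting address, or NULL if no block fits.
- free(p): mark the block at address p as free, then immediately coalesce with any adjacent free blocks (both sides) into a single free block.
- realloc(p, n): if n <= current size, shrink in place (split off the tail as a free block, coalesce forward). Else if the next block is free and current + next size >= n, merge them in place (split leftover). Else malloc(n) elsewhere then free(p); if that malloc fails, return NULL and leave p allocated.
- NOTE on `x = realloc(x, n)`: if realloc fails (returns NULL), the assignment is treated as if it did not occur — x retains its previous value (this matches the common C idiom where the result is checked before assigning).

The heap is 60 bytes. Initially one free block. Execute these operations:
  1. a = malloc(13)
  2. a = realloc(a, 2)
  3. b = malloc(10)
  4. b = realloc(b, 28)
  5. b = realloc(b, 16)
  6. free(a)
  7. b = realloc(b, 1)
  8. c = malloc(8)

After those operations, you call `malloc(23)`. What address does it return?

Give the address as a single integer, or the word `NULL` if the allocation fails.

Answer: 11

Derivation:
Op 1: a = malloc(13) -> a = 0; heap: [0-12 ALLOC][13-59 FREE]
Op 2: a = realloc(a, 2) -> a = 0; heap: [0-1 ALLOC][2-59 FREE]
Op 3: b = malloc(10) -> b = 2; heap: [0-1 ALLOC][2-11 ALLOC][12-59 FREE]
Op 4: b = realloc(b, 28) -> b = 2; heap: [0-1 ALLOC][2-29 ALLOC][30-59 FREE]
Op 5: b = realloc(b, 16) -> b = 2; heap: [0-1 ALLOC][2-17 ALLOC][18-59 FREE]
Op 6: free(a) -> (freed a); heap: [0-1 FREE][2-17 ALLOC][18-59 FREE]
Op 7: b = realloc(b, 1) -> b = 2; heap: [0-1 FREE][2-2 ALLOC][3-59 FREE]
Op 8: c = malloc(8) -> c = 3; heap: [0-1 FREE][2-2 ALLOC][3-10 ALLOC][11-59 FREE]
malloc(23): first-fit scan over [0-1 FREE][2-2 ALLOC][3-10 ALLOC][11-59 FREE] -> 11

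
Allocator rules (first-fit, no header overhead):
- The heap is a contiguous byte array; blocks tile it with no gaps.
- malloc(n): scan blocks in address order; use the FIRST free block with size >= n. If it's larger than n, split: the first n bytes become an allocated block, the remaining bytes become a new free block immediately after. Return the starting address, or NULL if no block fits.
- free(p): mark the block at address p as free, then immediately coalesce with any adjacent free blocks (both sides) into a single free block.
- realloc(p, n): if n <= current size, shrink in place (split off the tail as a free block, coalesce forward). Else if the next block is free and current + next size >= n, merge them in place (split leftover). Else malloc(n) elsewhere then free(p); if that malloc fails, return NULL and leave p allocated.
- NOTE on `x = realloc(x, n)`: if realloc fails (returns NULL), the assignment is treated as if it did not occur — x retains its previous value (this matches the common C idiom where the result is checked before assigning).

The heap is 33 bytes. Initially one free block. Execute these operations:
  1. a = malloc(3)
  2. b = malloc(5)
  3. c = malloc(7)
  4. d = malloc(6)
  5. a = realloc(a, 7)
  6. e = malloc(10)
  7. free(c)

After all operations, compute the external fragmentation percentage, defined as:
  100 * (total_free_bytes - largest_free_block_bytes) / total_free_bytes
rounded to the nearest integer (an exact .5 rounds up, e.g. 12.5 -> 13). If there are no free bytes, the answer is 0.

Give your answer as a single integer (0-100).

Op 1: a = malloc(3) -> a = 0; heap: [0-2 ALLOC][3-32 FREE]
Op 2: b = malloc(5) -> b = 3; heap: [0-2 ALLOC][3-7 ALLOC][8-32 FREE]
Op 3: c = malloc(7) -> c = 8; heap: [0-2 ALLOC][3-7 ALLOC][8-14 ALLOC][15-32 FREE]
Op 4: d = malloc(6) -> d = 15; heap: [0-2 ALLOC][3-7 ALLOC][8-14 ALLOC][15-20 ALLOC][21-32 FREE]
Op 5: a = realloc(a, 7) -> a = 21; heap: [0-2 FREE][3-7 ALLOC][8-14 ALLOC][15-20 ALLOC][21-27 ALLOC][28-32 FREE]
Op 6: e = malloc(10) -> e = NULL; heap: [0-2 FREE][3-7 ALLOC][8-14 ALLOC][15-20 ALLOC][21-27 ALLOC][28-32 FREE]
Op 7: free(c) -> (freed c); heap: [0-2 FREE][3-7 ALLOC][8-14 FREE][15-20 ALLOC][21-27 ALLOC][28-32 FREE]
Free blocks: [3 7 5] total_free=15 largest=7 -> 100*(15-7)/15 = 800/15 ≈ 53.333 -> rounds to 53

Answer: 53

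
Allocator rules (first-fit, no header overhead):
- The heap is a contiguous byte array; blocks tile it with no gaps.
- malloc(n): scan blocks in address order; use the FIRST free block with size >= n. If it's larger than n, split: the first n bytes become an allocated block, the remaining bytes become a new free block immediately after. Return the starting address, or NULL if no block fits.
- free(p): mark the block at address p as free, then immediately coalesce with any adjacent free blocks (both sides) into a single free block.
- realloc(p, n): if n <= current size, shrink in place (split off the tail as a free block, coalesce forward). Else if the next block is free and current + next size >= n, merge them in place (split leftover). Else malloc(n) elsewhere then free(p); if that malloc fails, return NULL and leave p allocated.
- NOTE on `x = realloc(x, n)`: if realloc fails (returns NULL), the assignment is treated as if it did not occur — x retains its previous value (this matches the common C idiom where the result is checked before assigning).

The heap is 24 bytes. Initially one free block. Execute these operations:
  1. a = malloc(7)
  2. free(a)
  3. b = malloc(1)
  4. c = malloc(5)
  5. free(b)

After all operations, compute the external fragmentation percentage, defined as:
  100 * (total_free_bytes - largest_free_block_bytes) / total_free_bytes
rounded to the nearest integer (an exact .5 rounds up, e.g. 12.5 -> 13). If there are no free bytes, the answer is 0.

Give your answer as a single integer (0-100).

Answer: 5

Derivation:
Op 1: a = malloc(7) -> a = 0; heap: [0-6 ALLOC][7-23 FREE]
Op 2: free(a) -> (freed a); heap: [0-23 FREE]
Op 3: b = malloc(1) -> b = 0; heap: [0-0 ALLOC][1-23 FREE]
Op 4: c = malloc(5) -> c = 1; heap: [0-0 ALLOC][1-5 ALLOC][6-23 FREE]
Op 5: free(b) -> (freed b); heap: [0-0 FREE][1-5 ALLOC][6-23 FREE]
Free blocks: [1 18] total_free=19 largest=18 -> 100*(19-18)/19 = 100/19 ≈ 5.263 -> rounds to 5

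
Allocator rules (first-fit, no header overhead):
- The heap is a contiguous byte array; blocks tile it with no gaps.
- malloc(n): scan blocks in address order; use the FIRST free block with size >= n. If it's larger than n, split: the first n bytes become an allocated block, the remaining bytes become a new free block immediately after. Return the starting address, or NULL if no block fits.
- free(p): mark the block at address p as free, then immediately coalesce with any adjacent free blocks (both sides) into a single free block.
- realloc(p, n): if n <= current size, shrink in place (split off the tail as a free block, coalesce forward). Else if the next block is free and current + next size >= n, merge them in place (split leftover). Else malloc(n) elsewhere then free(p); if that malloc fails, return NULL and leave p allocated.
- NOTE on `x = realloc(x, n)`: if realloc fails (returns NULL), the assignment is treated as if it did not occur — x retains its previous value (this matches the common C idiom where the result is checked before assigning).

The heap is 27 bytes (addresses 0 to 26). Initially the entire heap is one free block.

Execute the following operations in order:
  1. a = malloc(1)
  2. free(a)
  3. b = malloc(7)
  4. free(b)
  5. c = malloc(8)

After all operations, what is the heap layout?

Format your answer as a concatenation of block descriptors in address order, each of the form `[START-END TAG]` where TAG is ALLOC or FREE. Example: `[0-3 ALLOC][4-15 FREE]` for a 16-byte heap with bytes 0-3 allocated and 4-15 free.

Op 1: a = malloc(1) -> a = 0; heap: [0-0 ALLOC][1-26 FREE]
Op 2: free(a) -> (freed a); heap: [0-26 FREE]
Op 3: b = malloc(7) -> b = 0; heap: [0-6 ALLOC][7-26 FREE]
Op 4: free(b) -> (freed b); heap: [0-26 FREE]
Op 5: c = malloc(8) -> c = 0; heap: [0-7 ALLOC][8-26 FREE]

Answer: [0-7 ALLOC][8-26 FREE]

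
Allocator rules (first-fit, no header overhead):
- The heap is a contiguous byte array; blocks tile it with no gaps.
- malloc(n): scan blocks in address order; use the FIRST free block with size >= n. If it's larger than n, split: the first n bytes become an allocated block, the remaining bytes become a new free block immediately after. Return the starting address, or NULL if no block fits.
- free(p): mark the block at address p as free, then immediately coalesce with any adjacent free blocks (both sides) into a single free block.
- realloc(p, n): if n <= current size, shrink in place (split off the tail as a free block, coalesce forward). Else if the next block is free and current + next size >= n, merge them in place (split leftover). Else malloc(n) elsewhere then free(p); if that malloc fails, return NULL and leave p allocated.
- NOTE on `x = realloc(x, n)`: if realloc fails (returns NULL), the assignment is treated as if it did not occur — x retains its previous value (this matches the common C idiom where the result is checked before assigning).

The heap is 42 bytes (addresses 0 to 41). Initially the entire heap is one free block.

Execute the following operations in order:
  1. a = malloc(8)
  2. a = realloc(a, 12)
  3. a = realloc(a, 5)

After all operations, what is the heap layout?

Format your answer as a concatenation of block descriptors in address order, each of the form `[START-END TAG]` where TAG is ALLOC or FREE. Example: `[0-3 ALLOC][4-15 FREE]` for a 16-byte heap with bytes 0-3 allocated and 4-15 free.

Op 1: a = malloc(8) -> a = 0; heap: [0-7 ALLOC][8-41 FREE]
Op 2: a = realloc(a, 12) -> a = 0; heap: [0-11 ALLOC][12-41 FREE]
Op 3: a = realloc(a, 5) -> a = 0; heap: [0-4 ALLOC][5-41 FREE]

Answer: [0-4 ALLOC][5-41 FREE]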